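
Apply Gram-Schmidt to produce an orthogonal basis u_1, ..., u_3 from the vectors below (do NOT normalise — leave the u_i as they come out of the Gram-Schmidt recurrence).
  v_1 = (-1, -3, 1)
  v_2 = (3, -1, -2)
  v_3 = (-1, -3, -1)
Orthogonal basis:
  u_1 = (-1, -3, 1)
  u_2 = (31/11, -17/11, -20/11)
  u_3 = (-14/15, -2/15, -4/3)

Apply the Gram-Schmidt recurrence
  u_1 = v_1
  u_i = v_i − Σ_{j<i} ((v_i · u_j) / (u_j · u_j)) · u_j.

Step by step this gives:
  u_1 = (-1, -3, 1)
  u_2 = (31/11, -17/11, -20/11)
  u_3 = (-14/15, -2/15, -4/3)

Orthogonality check:
  u_2 · u_1 = 0 (should be 0)
  u_3 · u_1 = 0 (should be 0)
  u_3 · u_2 = 0 (should be 0)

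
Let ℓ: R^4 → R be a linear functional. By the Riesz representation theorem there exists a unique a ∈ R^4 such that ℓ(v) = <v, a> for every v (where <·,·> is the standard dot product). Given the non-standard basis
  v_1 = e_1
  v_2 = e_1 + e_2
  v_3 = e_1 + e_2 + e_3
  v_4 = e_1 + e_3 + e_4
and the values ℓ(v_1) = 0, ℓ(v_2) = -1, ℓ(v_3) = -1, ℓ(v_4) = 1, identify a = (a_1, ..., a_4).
a = (0, -1, 0, 1)

Write a = (a_1, ..., a_4) in the standard basis. For each basis vector v_i, ℓ(v_i) = <v_i, a> is a linear equation in the a_j's. Collect the n equations into a matrix system V a = ℓ, where row i of V is v_i (expressed in the standard basis). Since V is invertible (lower-triangular with 1s on the diagonal, up to permutation), solve by back-substitution:
  V =
[[1, 0, 0, 0],
 [1, 1, 0, 0],
 [1, 1, 1, 0],
 [1, 0, 1, 1]]
  V a = (0, -1, -1, 1)
Solving gives a = (0, -1, 0, 1).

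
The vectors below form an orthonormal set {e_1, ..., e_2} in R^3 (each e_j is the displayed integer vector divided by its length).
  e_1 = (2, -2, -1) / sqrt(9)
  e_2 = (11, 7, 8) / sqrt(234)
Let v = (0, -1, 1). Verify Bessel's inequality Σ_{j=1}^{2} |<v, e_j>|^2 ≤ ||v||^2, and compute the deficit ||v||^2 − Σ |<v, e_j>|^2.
Σ |<v, e_j>|^2 = 3/26; ||v||^2 = 2; deficit = 49/26

Write each e_j = u_j / sqrt(<u_j, u_j>) where u_j is the displayed integer vector. Then <v, e_j> = <v, u_j> / sqrt(<u_j, u_j>), so |<v, e_j>|^2 = <v, u_j>^2 / <u_j, u_j>.
Coefficients: <v, e_1> = 1/sqrt(9), <v, e_2> = 1/sqrt(234).
Square and sum: Σ |<v, e_j>|^2 = 3/26.
Compute ||v||^2 = v·v = 2.
Deficit = 2 − 3/26 = 49/26 ≥ 0, confirming Bessel's inequality. (The deficit equals ||v − Σ <v,e_j> e_j||^2, the squared distance from v to span{e_j}.)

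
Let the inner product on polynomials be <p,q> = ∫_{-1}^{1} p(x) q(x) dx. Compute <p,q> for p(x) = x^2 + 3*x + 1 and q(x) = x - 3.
<p,q> = -6

Expand the product: p(x)·q(x) = x^3 - 8*x - 3.
∫_{-1}^{1} of each monomial x^k gives [2/(k+1) if k even, 0 if k odd]. Integrating term-by-term (or equivalently evaluating the antiderivative F(x) = x^4/4 - 4*x^2 - 3*x at the endpoints):
  F(1) − F(−1) = -27/4 − (-3/4) = -6.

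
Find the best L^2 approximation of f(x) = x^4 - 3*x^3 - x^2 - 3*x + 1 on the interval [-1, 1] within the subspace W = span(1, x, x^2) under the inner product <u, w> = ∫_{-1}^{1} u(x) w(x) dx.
g(x) = -x^2/7 - 24*x/5 + 32/35

The best approximation g ∈ W is the orthogonal projection of f onto W. Writing g = a_0 + a_1 x + a_2 x^2, the coefficients solve the normal equations G · a = b where
  G_{ij} = <φ_i, φ_j> and b_i = <f, φ_i>, with φ_0 = 1, φ_1 = x, φ_2 = x^2.
G =
  [2, 0, 2/3]
  [0, 2/3, 0]
  [2/3, 0, 2/5],
b = (26/15, -16/5, 58/105).
Solving gives a_0 = 32/35, a_1 = -24/5, a_2 = -1/7, so
  g(x) = -x^2/7 - 24*x/5 + 32/35.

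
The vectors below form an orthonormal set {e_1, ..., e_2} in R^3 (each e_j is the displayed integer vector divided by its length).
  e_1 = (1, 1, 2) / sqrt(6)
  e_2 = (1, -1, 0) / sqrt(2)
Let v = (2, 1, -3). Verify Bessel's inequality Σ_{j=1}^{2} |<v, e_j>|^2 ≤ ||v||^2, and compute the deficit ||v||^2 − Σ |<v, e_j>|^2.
Σ |<v, e_j>|^2 = 2; ||v||^2 = 14; deficit = 12

Write each e_j = u_j / sqrt(<u_j, u_j>) where u_j is the displayed integer vector. Then <v, e_j> = <v, u_j> / sqrt(<u_j, u_j>), so |<v, e_j>|^2 = <v, u_j>^2 / <u_j, u_j>.
Coefficients: <v, e_1> = -3/sqrt(6), <v, e_2> = 1/sqrt(2).
Square and sum: Σ |<v, e_j>|^2 = 2.
Compute ||v||^2 = v·v = 14.
Deficit = 14 − 2 = 12 ≥ 0, confirming Bessel's inequality. (The deficit equals ||v − Σ <v,e_j> e_j||^2, the squared distance from v to span{e_j}.)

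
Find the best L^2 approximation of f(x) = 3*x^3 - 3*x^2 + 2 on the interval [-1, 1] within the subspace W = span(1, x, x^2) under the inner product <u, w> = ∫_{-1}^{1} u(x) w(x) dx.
g(x) = -3*x^2 + 9*x/5 + 2

The best approximation g ∈ W is the orthogonal projection of f onto W. Writing g = a_0 + a_1 x + a_2 x^2, the coefficients solve the normal equations G · a = b where
  G_{ij} = <φ_i, φ_j> and b_i = <f, φ_i>, with φ_0 = 1, φ_1 = x, φ_2 = x^2.
G =
  [2, 0, 2/3]
  [0, 2/3, 0]
  [2/3, 0, 2/5],
b = (2, 6/5, 2/15).
Solving gives a_0 = 2, a_1 = 9/5, a_2 = -3, so
  g(x) = -3*x^2 + 9*x/5 + 2.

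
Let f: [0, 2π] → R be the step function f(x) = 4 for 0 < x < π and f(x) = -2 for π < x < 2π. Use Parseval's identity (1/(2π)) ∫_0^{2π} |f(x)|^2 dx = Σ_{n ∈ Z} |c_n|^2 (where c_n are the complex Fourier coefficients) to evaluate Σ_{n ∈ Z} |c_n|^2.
Σ |c_n|^2 = 10

Parseval equates the L^2 energy of f (normalised by 1/(2π)) with the ℓ^2 sum of its Fourier coefficients: (1/(2π)) ∫_0^{2π} |f|^2 = Σ |c_n|^2.
Compute the left side: (1/(2π)) [∫_0^π 4^2 dx + ∫_π^{2π} (-2)^2 dx] = (1/(2π)) · (16π + 4π) = (16 + 4)/2 = 10.
So Σ_{n ∈ Z} |c_n|^2 = 10.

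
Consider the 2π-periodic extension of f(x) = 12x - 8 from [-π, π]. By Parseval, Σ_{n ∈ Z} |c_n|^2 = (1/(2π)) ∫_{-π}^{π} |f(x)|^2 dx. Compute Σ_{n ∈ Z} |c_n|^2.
Σ |c_n|^2 = 48π^2 + 64

Expand and integrate term by term over [-π, π]:
  ∫ (12x)^2 dx = 144·(2π^3/3); ∫ 2·12·(-8)·x dx = 0 (odd integrand); ∫ (-8)^2 dx = 64·2π.
So (1/(2π)) ∫_{-π}^{π} (12x - 8)^2 dx = 144π^2/3 + 64 = 48π^2 + 64.
Parseval ⇒ Σ |c_n|^2 = 48π^2 + 64.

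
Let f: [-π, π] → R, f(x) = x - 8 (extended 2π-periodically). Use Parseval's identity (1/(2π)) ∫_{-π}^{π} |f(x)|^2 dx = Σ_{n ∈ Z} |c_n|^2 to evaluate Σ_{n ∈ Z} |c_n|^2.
Σ |c_n|^2 = π^2/3 + 64

Expand and integrate term by term over [-π, π]:
  ∫ (x)^2 dx = 1·(2π^3/3); ∫ 2·1·(-8)·x dx = 0 (odd integrand); ∫ (-8)^2 dx = 64·2π.
So (1/(2π)) ∫_{-π}^{π} (x - 8)^2 dx = 1π^2/3 + 64 = π^2/3 + 64.
Parseval ⇒ Σ |c_n|^2 = π^2/3 + 64.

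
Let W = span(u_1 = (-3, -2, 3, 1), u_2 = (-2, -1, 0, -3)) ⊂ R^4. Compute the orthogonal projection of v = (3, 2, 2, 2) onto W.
proj_W(v) = (2, 1, 0, 3)

Set up U = [u_1 | ... | u_2] ∈ R^(4×2). The projector onto W = col(U) is P = U (U^T U)^(-1) U^T.
Compute U^T U =
  [23, 5]
  [5, 14],
and U^T v = (-5, -14).
Solve U^T U · c = U^T v for the coefficients: c = (0, -1). The projection is proj_W(v) = U c.
Check: (v - proj_W(v)) · u_1 = 0  (should be 0).
Check: (v - proj_W(v)) · u_2 = 0  (should be 0).
Result: proj_W(v) = (2, 1, 0, 3).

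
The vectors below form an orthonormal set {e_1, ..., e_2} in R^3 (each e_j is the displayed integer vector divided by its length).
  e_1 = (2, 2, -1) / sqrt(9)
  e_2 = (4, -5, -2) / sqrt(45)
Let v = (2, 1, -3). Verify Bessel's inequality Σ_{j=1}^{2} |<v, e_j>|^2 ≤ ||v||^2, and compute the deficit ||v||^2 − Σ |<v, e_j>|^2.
Σ |<v, e_j>|^2 = 54/5; ||v||^2 = 14; deficit = 16/5

Write each e_j = u_j / sqrt(<u_j, u_j>) where u_j is the displayed integer vector. Then <v, e_j> = <v, u_j> / sqrt(<u_j, u_j>), so |<v, e_j>|^2 = <v, u_j>^2 / <u_j, u_j>.
Coefficients: <v, e_1> = 9/sqrt(9), <v, e_2> = 9/sqrt(45).
Square and sum: Σ |<v, e_j>|^2 = 54/5.
Compute ||v||^2 = v·v = 14.
Deficit = 14 − 54/5 = 16/5 ≥ 0, confirming Bessel's inequality. (The deficit equals ||v − Σ <v,e_j> e_j||^2, the squared distance from v to span{e_j}.)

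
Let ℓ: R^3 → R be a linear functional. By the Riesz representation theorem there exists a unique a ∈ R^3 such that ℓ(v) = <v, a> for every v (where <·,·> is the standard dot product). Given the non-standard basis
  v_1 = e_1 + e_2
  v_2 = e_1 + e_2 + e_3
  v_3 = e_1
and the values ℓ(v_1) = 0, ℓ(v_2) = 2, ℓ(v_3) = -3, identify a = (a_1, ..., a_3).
a = (-3, 3, 2)

Write a = (a_1, ..., a_3) in the standard basis. For each basis vector v_i, ℓ(v_i) = <v_i, a> is a linear equation in the a_j's. Collect the n equations into a matrix system V a = ℓ, where row i of V is v_i (expressed in the standard basis). Since V is invertible (lower-triangular with 1s on the diagonal, up to permutation), solve by back-substitution:
  V =
[[1, 1, 0],
 [1, 1, 1],
 [1, 0, 0]]
  V a = (0, 2, -3)
Solving gives a = (-3, 3, 2).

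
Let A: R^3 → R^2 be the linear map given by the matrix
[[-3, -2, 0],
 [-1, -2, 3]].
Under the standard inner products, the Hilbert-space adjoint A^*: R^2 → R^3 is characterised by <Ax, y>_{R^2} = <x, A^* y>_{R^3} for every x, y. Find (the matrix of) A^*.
A^* = A^T =
[[-3, -1],
 [-2, -2],
 [0, 3]]

For real matrices with standard dot products, the defining identity <Ax, y> = <x, A^* y> gives (Ax)^T y = x^T (A^*) y, i.e. x^T A^T y = x^T (A^*) y. Since this holds for all x, y, we must have A^* = A^T. Therefore
A^* =
[[-3, -1],
 [-2, -2],
 [0, 3]].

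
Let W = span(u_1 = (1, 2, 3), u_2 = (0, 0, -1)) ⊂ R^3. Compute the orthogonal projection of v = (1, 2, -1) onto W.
proj_W(v) = (1, 2, -1)

Set up U = [u_1 | ... | u_2] ∈ R^(3×2). The projector onto W = col(U) is P = U (U^T U)^(-1) U^T.
Compute U^T U =
  [14, -3]
  [-3, 1],
and U^T v = (2, 1).
Solve U^T U · c = U^T v for the coefficients: c = (1, 4). The projection is proj_W(v) = U c.
Check: (v - proj_W(v)) · u_1 = 0  (should be 0).
Check: (v - proj_W(v)) · u_2 = 0  (should be 0).
Result: proj_W(v) = (1, 2, -1).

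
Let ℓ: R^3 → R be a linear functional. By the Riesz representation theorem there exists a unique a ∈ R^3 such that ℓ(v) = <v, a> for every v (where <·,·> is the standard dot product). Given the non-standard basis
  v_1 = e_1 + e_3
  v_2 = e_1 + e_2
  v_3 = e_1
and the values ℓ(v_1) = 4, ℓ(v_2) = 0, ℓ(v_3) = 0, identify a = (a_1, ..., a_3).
a = (0, 0, 4)

Write a = (a_1, ..., a_3) in the standard basis. For each basis vector v_i, ℓ(v_i) = <v_i, a> is a linear equation in the a_j's. Collect the n equations into a matrix system V a = ℓ, where row i of V is v_i (expressed in the standard basis). Since V is invertible (lower-triangular with 1s on the diagonal, up to permutation), solve by back-substitution:
  V =
[[1, 0, 1],
 [1, 1, 0],
 [1, 0, 0]]
  V a = (4, 0, 0)
Solving gives a = (0, 0, 4).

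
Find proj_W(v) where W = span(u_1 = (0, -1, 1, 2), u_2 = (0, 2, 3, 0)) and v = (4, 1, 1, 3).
proj_W(v) = (0, -25/77, 145/77, 146/77)

Set up U = [u_1 | ... | u_2] ∈ R^(4×2). The projector onto W = col(U) is P = U (U^T U)^(-1) U^T.
Compute U^T U =
  [6, 1]
  [1, 13],
and U^T v = (6, 5).
Solve U^T U · c = U^T v for the coefficients: c = (73/77, 24/77). The projection is proj_W(v) = U c.
Check: (v - proj_W(v)) · u_1 = 0  (should be 0).
Check: (v - proj_W(v)) · u_2 = 0  (should be 0).
Result: proj_W(v) = (0, -25/77, 145/77, 146/77).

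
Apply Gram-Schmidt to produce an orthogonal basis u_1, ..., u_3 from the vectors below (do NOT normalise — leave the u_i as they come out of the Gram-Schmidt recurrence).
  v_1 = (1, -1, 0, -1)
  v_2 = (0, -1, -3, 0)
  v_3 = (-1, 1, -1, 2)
Orthogonal basis:
  u_1 = (1, -1, 0, -1)
  u_2 = (-1/3, -2/3, -3, 1/3)
  u_3 = (13/29, -3/29, 1/29, 16/29)

Apply the Gram-Schmidt recurrence
  u_1 = v_1
  u_i = v_i − Σ_{j<i} ((v_i · u_j) / (u_j · u_j)) · u_j.

Step by step this gives:
  u_1 = (1, -1, 0, -1)
  u_2 = (-1/3, -2/3, -3, 1/3)
  u_3 = (13/29, -3/29, 1/29, 16/29)

Orthogonality check:
  u_2 · u_1 = 0 (should be 0)
  u_3 · u_1 = 0 (should be 0)
  u_3 · u_2 = 0 (should be 0)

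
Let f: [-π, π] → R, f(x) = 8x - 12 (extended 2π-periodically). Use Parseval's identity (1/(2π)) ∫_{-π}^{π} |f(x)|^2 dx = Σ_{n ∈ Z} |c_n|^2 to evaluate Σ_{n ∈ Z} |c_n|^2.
Σ |c_n|^2 = 64π^2/3 + 144

Expand and integrate term by term over [-π, π]:
  ∫ (8x)^2 dx = 64·(2π^3/3); ∫ 2·8·(-12)·x dx = 0 (odd integrand); ∫ (-12)^2 dx = 144·2π.
So (1/(2π)) ∫_{-π}^{π} (8x - 12)^2 dx = 64π^2/3 + 144 = 64π^2/3 + 144.
Parseval ⇒ Σ |c_n|^2 = 64π^2/3 + 144.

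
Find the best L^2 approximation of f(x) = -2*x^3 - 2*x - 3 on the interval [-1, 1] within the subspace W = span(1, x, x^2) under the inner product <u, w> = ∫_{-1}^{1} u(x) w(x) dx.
g(x) = -16*x/5 - 3

The best approximation g ∈ W is the orthogonal projection of f onto W. Writing g = a_0 + a_1 x + a_2 x^2, the coefficients solve the normal equations G · a = b where
  G_{ij} = <φ_i, φ_j> and b_i = <f, φ_i>, with φ_0 = 1, φ_1 = x, φ_2 = x^2.
G =
  [2, 0, 2/3]
  [0, 2/3, 0]
  [2/3, 0, 2/5],
b = (-6, -32/15, -2).
Solving gives a_0 = -3, a_1 = -16/5, a_2 = 0, so
  g(x) = -16*x/5 - 3.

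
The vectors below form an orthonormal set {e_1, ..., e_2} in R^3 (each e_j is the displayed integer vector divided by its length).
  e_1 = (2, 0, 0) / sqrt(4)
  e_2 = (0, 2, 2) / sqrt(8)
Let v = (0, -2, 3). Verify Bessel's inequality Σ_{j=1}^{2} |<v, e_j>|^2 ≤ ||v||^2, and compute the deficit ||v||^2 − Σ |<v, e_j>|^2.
Σ |<v, e_j>|^2 = 1/2; ||v||^2 = 13; deficit = 25/2

Write each e_j = u_j / sqrt(<u_j, u_j>) where u_j is the displayed integer vector. Then <v, e_j> = <v, u_j> / sqrt(<u_j, u_j>), so |<v, e_j>|^2 = <v, u_j>^2 / <u_j, u_j>.
Coefficients: <v, e_1> = 0/sqrt(4), <v, e_2> = 2/sqrt(8).
Square and sum: Σ |<v, e_j>|^2 = 1/2.
Compute ||v||^2 = v·v = 13.
Deficit = 13 − 1/2 = 25/2 ≥ 0, confirming Bessel's inequality. (The deficit equals ||v − Σ <v,e_j> e_j||^2, the squared distance from v to span{e_j}.)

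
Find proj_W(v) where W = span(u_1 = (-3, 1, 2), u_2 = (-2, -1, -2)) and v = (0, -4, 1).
proj_W(v) = (0, -2/5, -4/5)

Set up U = [u_1 | ... | u_2] ∈ R^(3×2). The projector onto W = col(U) is P = U (U^T U)^(-1) U^T.
Compute U^T U =
  [14, 1]
  [1, 9],
and U^T v = (-2, 2).
Solve U^T U · c = U^T v for the coefficients: c = (-4/25, 6/25). The projection is proj_W(v) = U c.
Check: (v - proj_W(v)) · u_1 = 0  (should be 0).
Check: (v - proj_W(v)) · u_2 = 0  (should be 0).
Result: proj_W(v) = (0, -2/5, -4/5).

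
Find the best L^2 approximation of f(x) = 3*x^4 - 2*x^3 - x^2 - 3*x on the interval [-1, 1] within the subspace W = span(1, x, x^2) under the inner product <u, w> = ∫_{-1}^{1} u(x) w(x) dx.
g(x) = 11*x^2/7 - 21*x/5 - 9/35

The best approximation g ∈ W is the orthogonal projection of f onto W. Writing g = a_0 + a_1 x + a_2 x^2, the coefficients solve the normal equations G · a = b where
  G_{ij} = <φ_i, φ_j> and b_i = <f, φ_i>, with φ_0 = 1, φ_1 = x, φ_2 = x^2.
G =
  [2, 0, 2/3]
  [0, 2/3, 0]
  [2/3, 0, 2/5],
b = (8/15, -14/5, 16/35).
Solving gives a_0 = -9/35, a_1 = -21/5, a_2 = 11/7, so
  g(x) = 11*x^2/7 - 21*x/5 - 9/35.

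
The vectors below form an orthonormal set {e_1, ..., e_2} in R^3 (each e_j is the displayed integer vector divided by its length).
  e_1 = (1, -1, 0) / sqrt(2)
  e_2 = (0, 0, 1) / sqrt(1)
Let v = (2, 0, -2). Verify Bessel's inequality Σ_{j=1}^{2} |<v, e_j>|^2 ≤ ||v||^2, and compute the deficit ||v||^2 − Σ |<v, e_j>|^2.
Σ |<v, e_j>|^2 = 6; ||v||^2 = 8; deficit = 2

Write each e_j = u_j / sqrt(<u_j, u_j>) where u_j is the displayed integer vector. Then <v, e_j> = <v, u_j> / sqrt(<u_j, u_j>), so |<v, e_j>|^2 = <v, u_j>^2 / <u_j, u_j>.
Coefficients: <v, e_1> = 2/sqrt(2), <v, e_2> = -2/sqrt(1).
Square and sum: Σ |<v, e_j>|^2 = 6.
Compute ||v||^2 = v·v = 8.
Deficit = 8 − 6 = 2 ≥ 0, confirming Bessel's inequality. (The deficit equals ||v − Σ <v,e_j> e_j||^2, the squared distance from v to span{e_j}.)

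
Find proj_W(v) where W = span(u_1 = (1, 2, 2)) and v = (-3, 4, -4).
proj_W(v) = (-1/3, -2/3, -2/3)

Set up U = [u_1 | ... | u_1] ∈ R^(3×1). The projector onto W = col(U) is P = U (U^T U)^(-1) U^T.
Compute U^T U =
  [9],
and U^T v = (-3).
Solve U^T U · c = U^T v for the coefficients: c = (-1/3). The projection is proj_W(v) = U c.
Check: (v - proj_W(v)) · u_1 = 0  (should be 0).
Result: proj_W(v) = (-1/3, -2/3, -2/3).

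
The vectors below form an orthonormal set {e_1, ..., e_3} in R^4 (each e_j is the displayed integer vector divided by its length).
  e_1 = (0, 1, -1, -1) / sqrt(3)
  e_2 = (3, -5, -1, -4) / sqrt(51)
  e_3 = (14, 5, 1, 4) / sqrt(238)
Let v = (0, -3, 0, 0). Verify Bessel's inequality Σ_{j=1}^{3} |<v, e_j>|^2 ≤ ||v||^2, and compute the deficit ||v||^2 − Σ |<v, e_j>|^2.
Σ |<v, e_j>|^2 = 117/14; ||v||^2 = 9; deficit = 9/14

Write each e_j = u_j / sqrt(<u_j, u_j>) where u_j is the displayed integer vector. Then <v, e_j> = <v, u_j> / sqrt(<u_j, u_j>), so |<v, e_j>|^2 = <v, u_j>^2 / <u_j, u_j>.
Coefficients: <v, e_1> = -3/sqrt(3), <v, e_2> = 15/sqrt(51), <v, e_3> = -15/sqrt(238).
Square and sum: Σ |<v, e_j>|^2 = 117/14.
Compute ||v||^2 = v·v = 9.
Deficit = 9 − 117/14 = 9/14 ≥ 0, confirming Bessel's inequality. (The deficit equals ||v − Σ <v,e_j> e_j||^2, the squared distance from v to span{e_j}.)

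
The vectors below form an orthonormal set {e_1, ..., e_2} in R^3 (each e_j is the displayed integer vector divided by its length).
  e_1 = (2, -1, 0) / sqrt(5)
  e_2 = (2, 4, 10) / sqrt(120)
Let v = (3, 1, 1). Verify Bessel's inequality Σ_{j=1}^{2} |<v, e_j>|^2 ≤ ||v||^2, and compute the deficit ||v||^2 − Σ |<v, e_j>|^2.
Σ |<v, e_j>|^2 = 25/3; ||v||^2 = 11; deficit = 8/3

Write each e_j = u_j / sqrt(<u_j, u_j>) where u_j is the displayed integer vector. Then <v, e_j> = <v, u_j> / sqrt(<u_j, u_j>), so |<v, e_j>|^2 = <v, u_j>^2 / <u_j, u_j>.
Coefficients: <v, e_1> = 5/sqrt(5), <v, e_2> = 20/sqrt(120).
Square and sum: Σ |<v, e_j>|^2 = 25/3.
Compute ||v||^2 = v·v = 11.
Deficit = 11 − 25/3 = 8/3 ≥ 0, confirming Bessel's inequality. (The deficit equals ||v − Σ <v,e_j> e_j||^2, the squared distance from v to span{e_j}.)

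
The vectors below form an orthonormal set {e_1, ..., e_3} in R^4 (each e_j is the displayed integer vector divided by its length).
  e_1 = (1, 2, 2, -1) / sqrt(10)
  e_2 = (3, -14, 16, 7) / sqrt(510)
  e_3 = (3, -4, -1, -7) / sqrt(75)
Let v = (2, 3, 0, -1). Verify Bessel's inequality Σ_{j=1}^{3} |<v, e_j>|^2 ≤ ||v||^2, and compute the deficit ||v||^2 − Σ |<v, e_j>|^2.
Σ |<v, e_j>|^2 = 4989/425; ||v||^2 = 14; deficit = 961/425

Write each e_j = u_j / sqrt(<u_j, u_j>) where u_j is the displayed integer vector. Then <v, e_j> = <v, u_j> / sqrt(<u_j, u_j>), so |<v, e_j>|^2 = <v, u_j>^2 / <u_j, u_j>.
Coefficients: <v, e_1> = 9/sqrt(10), <v, e_2> = -43/sqrt(510), <v, e_3> = 1/sqrt(75).
Square and sum: Σ |<v, e_j>|^2 = 4989/425.
Compute ||v||^2 = v·v = 14.
Deficit = 14 − 4989/425 = 961/425 ≥ 0, confirming Bessel's inequality. (The deficit equals ||v − Σ <v,e_j> e_j||^2, the squared distance from v to span{e_j}.)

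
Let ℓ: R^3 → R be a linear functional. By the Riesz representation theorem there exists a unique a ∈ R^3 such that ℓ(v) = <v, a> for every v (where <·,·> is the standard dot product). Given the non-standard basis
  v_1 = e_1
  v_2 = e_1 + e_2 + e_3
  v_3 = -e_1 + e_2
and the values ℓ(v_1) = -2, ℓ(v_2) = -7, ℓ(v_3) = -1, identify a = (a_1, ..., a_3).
a = (-2, -3, -2)

Write a = (a_1, ..., a_3) in the standard basis. For each basis vector v_i, ℓ(v_i) = <v_i, a> is a linear equation in the a_j's. Collect the n equations into a matrix system V a = ℓ, where row i of V is v_i (expressed in the standard basis). Since V is invertible (lower-triangular with 1s on the diagonal, up to permutation), solve by back-substitution:
  V =
[[1, 0, 0],
 [1, 1, 1],
 [-1, 1, 0]]
  V a = (-2, -7, -1)
Solving gives a = (-2, -3, -2).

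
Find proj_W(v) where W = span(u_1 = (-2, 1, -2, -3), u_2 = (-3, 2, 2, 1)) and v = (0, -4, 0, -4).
proj_W(v) = (360/323, -292/323, -40/17, -692/323)

Set up U = [u_1 | ... | u_2] ∈ R^(4×2). The projector onto W = col(U) is P = U (U^T U)^(-1) U^T.
Compute U^T U =
  [18, 1]
  [1, 18],
and U^T v = (8, -12).
Solve U^T U · c = U^T v for the coefficients: c = (156/323, -224/323). The projection is proj_W(v) = U c.
Check: (v - proj_W(v)) · u_1 = 0  (should be 0).
Check: (v - proj_W(v)) · u_2 = 0  (should be 0).
Result: proj_W(v) = (360/323, -292/323, -40/17, -692/323).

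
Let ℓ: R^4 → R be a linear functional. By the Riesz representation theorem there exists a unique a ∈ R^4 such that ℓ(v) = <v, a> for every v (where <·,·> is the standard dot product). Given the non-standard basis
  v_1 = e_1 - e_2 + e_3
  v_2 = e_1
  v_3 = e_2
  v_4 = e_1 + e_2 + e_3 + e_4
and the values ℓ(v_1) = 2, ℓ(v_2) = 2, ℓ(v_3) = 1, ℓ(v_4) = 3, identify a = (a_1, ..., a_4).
a = (2, 1, 1, -1)

Write a = (a_1, ..., a_4) in the standard basis. For each basis vector v_i, ℓ(v_i) = <v_i, a> is a linear equation in the a_j's. Collect the n equations into a matrix system V a = ℓ, where row i of V is v_i (expressed in the standard basis). Since V is invertible (lower-triangular with 1s on the diagonal, up to permutation), solve by back-substitution:
  V =
[[1, -1, 1, 0],
 [1, 0, 0, 0],
 [0, 1, 0, 0],
 [1, 1, 1, 1]]
  V a = (2, 2, 1, 3)
Solving gives a = (2, 1, 1, -1).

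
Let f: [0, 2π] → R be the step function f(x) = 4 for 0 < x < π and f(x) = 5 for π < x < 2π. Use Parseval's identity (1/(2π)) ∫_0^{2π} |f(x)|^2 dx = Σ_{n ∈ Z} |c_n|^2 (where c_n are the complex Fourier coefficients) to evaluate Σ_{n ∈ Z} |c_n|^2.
Σ |c_n|^2 = 41/2

Parseval equates the L^2 energy of f (normalised by 1/(2π)) with the ℓ^2 sum of its Fourier coefficients: (1/(2π)) ∫_0^{2π} |f|^2 = Σ |c_n|^2.
Compute the left side: (1/(2π)) [∫_0^π 4^2 dx + ∫_π^{2π} 5^2 dx] = (1/(2π)) · (16π + 25π) = (16 + 25)/2 = 41/2.
So Σ_{n ∈ Z} |c_n|^2 = 41/2.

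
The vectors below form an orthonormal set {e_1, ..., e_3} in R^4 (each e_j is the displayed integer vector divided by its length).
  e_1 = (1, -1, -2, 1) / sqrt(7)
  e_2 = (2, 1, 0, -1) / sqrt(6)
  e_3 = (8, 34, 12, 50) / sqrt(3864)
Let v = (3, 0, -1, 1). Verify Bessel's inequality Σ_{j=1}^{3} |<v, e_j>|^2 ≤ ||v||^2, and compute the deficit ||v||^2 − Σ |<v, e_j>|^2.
Σ |<v, e_j>|^2 = 237/23; ||v||^2 = 11; deficit = 16/23

Write each e_j = u_j / sqrt(<u_j, u_j>) where u_j is the displayed integer vector. Then <v, e_j> = <v, u_j> / sqrt(<u_j, u_j>), so |<v, e_j>|^2 = <v, u_j>^2 / <u_j, u_j>.
Coefficients: <v, e_1> = 6/sqrt(7), <v, e_2> = 5/sqrt(6), <v, e_3> = 62/sqrt(3864).
Square and sum: Σ |<v, e_j>|^2 = 237/23.
Compute ||v||^2 = v·v = 11.
Deficit = 11 − 237/23 = 16/23 ≥ 0, confirming Bessel's inequality. (The deficit equals ||v − Σ <v,e_j> e_j||^2, the squared distance from v to span{e_j}.)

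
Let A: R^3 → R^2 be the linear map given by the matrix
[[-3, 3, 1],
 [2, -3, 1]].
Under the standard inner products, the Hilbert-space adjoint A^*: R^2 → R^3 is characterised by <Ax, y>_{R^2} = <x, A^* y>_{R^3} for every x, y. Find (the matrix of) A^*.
A^* = A^T =
[[-3, 2],
 [3, -3],
 [1, 1]]

For real matrices with standard dot products, the defining identity <Ax, y> = <x, A^* y> gives (Ax)^T y = x^T (A^*) y, i.e. x^T A^T y = x^T (A^*) y. Since this holds for all x, y, we must have A^* = A^T. Therefore
A^* =
[[-3, 2],
 [3, -3],
 [1, 1]].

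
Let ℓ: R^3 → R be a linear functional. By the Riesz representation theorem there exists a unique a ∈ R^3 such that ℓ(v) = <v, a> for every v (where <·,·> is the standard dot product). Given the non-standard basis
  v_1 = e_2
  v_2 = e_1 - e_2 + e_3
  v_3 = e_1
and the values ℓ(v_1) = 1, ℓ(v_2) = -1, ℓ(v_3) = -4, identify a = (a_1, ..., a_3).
a = (-4, 1, 4)

Write a = (a_1, ..., a_3) in the standard basis. For each basis vector v_i, ℓ(v_i) = <v_i, a> is a linear equation in the a_j's. Collect the n equations into a matrix system V a = ℓ, where row i of V is v_i (expressed in the standard basis). Since V is invertible (lower-triangular with 1s on the diagonal, up to permutation), solve by back-substitution:
  V =
[[0, 1, 0],
 [1, -1, 1],
 [1, 0, 0]]
  V a = (1, -1, -4)
Solving gives a = (-4, 1, 4).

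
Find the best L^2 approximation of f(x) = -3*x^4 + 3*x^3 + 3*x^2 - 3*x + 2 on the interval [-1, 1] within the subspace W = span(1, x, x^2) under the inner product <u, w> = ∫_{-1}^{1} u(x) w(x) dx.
g(x) = 3*x^2/7 - 6*x/5 + 79/35

The best approximation g ∈ W is the orthogonal projection of f onto W. Writing g = a_0 + a_1 x + a_2 x^2, the coefficients solve the normal equations G · a = b where
  G_{ij} = <φ_i, φ_j> and b_i = <f, φ_i>, with φ_0 = 1, φ_1 = x, φ_2 = x^2.
G =
  [2, 0, 2/3]
  [0, 2/3, 0]
  [2/3, 0, 2/5],
b = (24/5, -4/5, 176/105).
Solving gives a_0 = 79/35, a_1 = -6/5, a_2 = 3/7, so
  g(x) = 3*x^2/7 - 6*x/5 + 79/35.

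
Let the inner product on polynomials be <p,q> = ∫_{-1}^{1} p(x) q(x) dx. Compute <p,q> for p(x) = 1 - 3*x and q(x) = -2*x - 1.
<p,q> = 2

Expand the product: p(x)·q(x) = 6*x^2 + x - 1.
∫_{-1}^{1} of each monomial x^k gives [2/(k+1) if k even, 0 if k odd]. Integrating term-by-term (or equivalently evaluating the antiderivative F(x) = 2*x^3 + x^2/2 - x at the endpoints):
  F(1) − F(−1) = 3/2 − (-1/2) = 2.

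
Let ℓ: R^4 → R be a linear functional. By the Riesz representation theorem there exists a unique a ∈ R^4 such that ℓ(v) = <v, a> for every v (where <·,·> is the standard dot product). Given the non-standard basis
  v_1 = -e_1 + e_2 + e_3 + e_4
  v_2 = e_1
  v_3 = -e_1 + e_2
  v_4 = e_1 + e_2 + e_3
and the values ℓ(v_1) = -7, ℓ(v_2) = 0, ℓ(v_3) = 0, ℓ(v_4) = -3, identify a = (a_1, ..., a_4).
a = (0, 0, -3, -4)

Write a = (a_1, ..., a_4) in the standard basis. For each basis vector v_i, ℓ(v_i) = <v_i, a> is a linear equation in the a_j's. Collect the n equations into a matrix system V a = ℓ, where row i of V is v_i (expressed in the standard basis). Since V is invertible (lower-triangular with 1s on the diagonal, up to permutation), solve by back-substitution:
  V =
[[-1, 1, 1, 1],
 [1, 0, 0, 0],
 [-1, 1, 0, 0],
 [1, 1, 1, 0]]
  V a = (-7, 0, 0, -3)
Solving gives a = (0, 0, -3, -4).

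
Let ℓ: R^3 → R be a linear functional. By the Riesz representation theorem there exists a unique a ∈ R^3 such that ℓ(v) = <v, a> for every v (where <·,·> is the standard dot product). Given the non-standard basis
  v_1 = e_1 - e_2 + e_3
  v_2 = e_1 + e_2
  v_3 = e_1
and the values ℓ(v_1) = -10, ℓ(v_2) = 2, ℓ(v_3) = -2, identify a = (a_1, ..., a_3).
a = (-2, 4, -4)

Write a = (a_1, ..., a_3) in the standard basis. For each basis vector v_i, ℓ(v_i) = <v_i, a> is a linear equation in the a_j's. Collect the n equations into a matrix system V a = ℓ, where row i of V is v_i (expressed in the standard basis). Since V is invertible (lower-triangular with 1s on the diagonal, up to permutation), solve by back-substitution:
  V =
[[1, -1, 1],
 [1, 1, 0],
 [1, 0, 0]]
  V a = (-10, 2, -2)
Solving gives a = (-2, 4, -4).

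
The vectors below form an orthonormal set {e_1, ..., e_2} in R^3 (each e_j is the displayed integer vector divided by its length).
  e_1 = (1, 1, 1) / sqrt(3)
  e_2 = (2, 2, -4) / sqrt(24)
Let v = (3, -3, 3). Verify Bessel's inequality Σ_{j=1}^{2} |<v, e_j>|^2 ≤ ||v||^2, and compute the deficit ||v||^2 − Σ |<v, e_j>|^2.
Σ |<v, e_j>|^2 = 9; ||v||^2 = 27; deficit = 18

Write each e_j = u_j / sqrt(<u_j, u_j>) where u_j is the displayed integer vector. Then <v, e_j> = <v, u_j> / sqrt(<u_j, u_j>), so |<v, e_j>|^2 = <v, u_j>^2 / <u_j, u_j>.
Coefficients: <v, e_1> = 3/sqrt(3), <v, e_2> = -12/sqrt(24).
Square and sum: Σ |<v, e_j>|^2 = 9.
Compute ||v||^2 = v·v = 27.
Deficit = 27 − 9 = 18 ≥ 0, confirming Bessel's inequality. (The deficit equals ||v − Σ <v,e_j> e_j||^2, the squared distance from v to span{e_j}.)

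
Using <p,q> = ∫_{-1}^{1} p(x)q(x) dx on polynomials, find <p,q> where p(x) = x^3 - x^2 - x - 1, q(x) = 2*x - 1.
<p,q> = 32/15

Expand the product: p(x)·q(x) = 2*x^4 - 3*x^3 - x^2 - x + 1.
∫_{-1}^{1} of each monomial x^k gives [2/(k+1) if k even, 0 if k odd]. Integrating term-by-term (or equivalently evaluating the antiderivative F(x) = 2*x^5/5 - 3*x^4/4 - x^3/3 - x^2/2 + x at the endpoints):
  F(1) − F(−1) = -11/60 − (-139/60) = 32/15.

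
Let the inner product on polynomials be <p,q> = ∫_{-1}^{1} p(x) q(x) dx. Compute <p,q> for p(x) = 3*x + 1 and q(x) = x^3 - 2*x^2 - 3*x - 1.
<p,q> = -122/15

Expand the product: p(x)·q(x) = 3*x^4 - 5*x^3 - 11*x^2 - 6*x - 1.
∫_{-1}^{1} of each monomial x^k gives [2/(k+1) if k even, 0 if k odd]. Integrating term-by-term (or equivalently evaluating the antiderivative F(x) = 3*x^5/5 - 5*x^4/4 - 11*x^3/3 - 3*x^2 - x at the endpoints):
  F(1) − F(−1) = -499/60 − (-11/60) = -122/15.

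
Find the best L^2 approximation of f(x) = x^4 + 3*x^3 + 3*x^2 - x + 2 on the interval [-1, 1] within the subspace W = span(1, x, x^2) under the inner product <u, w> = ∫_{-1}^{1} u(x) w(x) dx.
g(x) = 27*x^2/7 + 4*x/5 + 67/35

The best approximation g ∈ W is the orthogonal projection of f onto W. Writing g = a_0 + a_1 x + a_2 x^2, the coefficients solve the normal equations G · a = b where
  G_{ij} = <φ_i, φ_j> and b_i = <f, φ_i>, with φ_0 = 1, φ_1 = x, φ_2 = x^2.
G =
  [2, 0, 2/3]
  [0, 2/3, 0]
  [2/3, 0, 2/5],
b = (32/5, 8/15, 296/105).
Solving gives a_0 = 67/35, a_1 = 4/5, a_2 = 27/7, so
  g(x) = 27*x^2/7 + 4*x/5 + 67/35.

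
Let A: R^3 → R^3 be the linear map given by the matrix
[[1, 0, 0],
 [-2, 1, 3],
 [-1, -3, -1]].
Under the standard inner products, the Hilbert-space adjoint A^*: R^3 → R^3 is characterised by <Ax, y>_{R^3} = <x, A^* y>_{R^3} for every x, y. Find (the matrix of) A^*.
A^* = A^T =
[[1, -2, -1],
 [0, 1, -3],
 [0, 3, -1]]

For real matrices with standard dot products, the defining identity <Ax, y> = <x, A^* y> gives (Ax)^T y = x^T (A^*) y, i.e. x^T A^T y = x^T (A^*) y. Since this holds for all x, y, we must have A^* = A^T. Therefore
A^* =
[[1, -2, -1],
 [0, 1, -3],
 [0, 3, -1]].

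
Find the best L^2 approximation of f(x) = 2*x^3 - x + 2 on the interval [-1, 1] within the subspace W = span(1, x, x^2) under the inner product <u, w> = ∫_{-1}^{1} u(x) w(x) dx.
g(x) = x/5 + 2

The best approximation g ∈ W is the orthogonal projection of f onto W. Writing g = a_0 + a_1 x + a_2 x^2, the coefficients solve the normal equations G · a = b where
  G_{ij} = <φ_i, φ_j> and b_i = <f, φ_i>, with φ_0 = 1, φ_1 = x, φ_2 = x^2.
G =
  [2, 0, 2/3]
  [0, 2/3, 0]
  [2/3, 0, 2/5],
b = (4, 2/15, 4/3).
Solving gives a_0 = 2, a_1 = 1/5, a_2 = 0, so
  g(x) = x/5 + 2.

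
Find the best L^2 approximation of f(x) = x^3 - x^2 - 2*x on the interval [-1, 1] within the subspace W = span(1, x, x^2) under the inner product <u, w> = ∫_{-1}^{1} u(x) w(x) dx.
g(x) = -x^2 - 7*x/5

The best approximation g ∈ W is the orthogonal projection of f onto W. Writing g = a_0 + a_1 x + a_2 x^2, the coefficients solve the normal equations G · a = b where
  G_{ij} = <φ_i, φ_j> and b_i = <f, φ_i>, with φ_0 = 1, φ_1 = x, φ_2 = x^2.
G =
  [2, 0, 2/3]
  [0, 2/3, 0]
  [2/3, 0, 2/5],
b = (-2/3, -14/15, -2/5).
Solving gives a_0 = 0, a_1 = -7/5, a_2 = -1, so
  g(x) = -x^2 - 7*x/5.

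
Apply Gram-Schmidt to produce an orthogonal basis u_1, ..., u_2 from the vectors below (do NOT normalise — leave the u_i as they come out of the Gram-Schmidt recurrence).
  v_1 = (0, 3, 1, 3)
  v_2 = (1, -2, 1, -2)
Orthogonal basis:
  u_1 = (0, 3, 1, 3)
  u_2 = (1, -5/19, 30/19, -5/19)

Apply the Gram-Schmidt recurrence
  u_1 = v_1
  u_i = v_i − Σ_{j<i} ((v_i · u_j) / (u_j · u_j)) · u_j.

Step by step this gives:
  u_1 = (0, 3, 1, 3)
  u_2 = (1, -5/19, 30/19, -5/19)

Orthogonality check:
  u_2 · u_1 = 0 (should be 0)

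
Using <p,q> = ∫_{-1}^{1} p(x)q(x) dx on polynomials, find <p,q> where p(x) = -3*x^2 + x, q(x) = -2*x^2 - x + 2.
<p,q> = -34/15

Expand the product: p(x)·q(x) = 6*x^4 + x^3 - 7*x^2 + 2*x.
∫_{-1}^{1} of each monomial x^k gives [2/(k+1) if k even, 0 if k odd]. Integrating term-by-term (or equivalently evaluating the antiderivative F(x) = 6*x^5/5 + x^4/4 - 7*x^3/3 + x^2 at the endpoints):
  F(1) − F(−1) = 7/60 − (143/60) = -34/15.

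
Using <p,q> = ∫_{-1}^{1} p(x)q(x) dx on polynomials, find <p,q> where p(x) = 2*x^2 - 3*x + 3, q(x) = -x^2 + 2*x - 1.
<p,q> = -212/15

Expand the product: p(x)·q(x) = -2*x^4 + 7*x^3 - 11*x^2 + 9*x - 3.
∫_{-1}^{1} of each monomial x^k gives [2/(k+1) if k even, 0 if k odd]. Integrating term-by-term (or equivalently evaluating the antiderivative F(x) = -2*x^5/5 + 7*x^4/4 - 11*x^3/3 + 9*x^2/2 - 3*x at the endpoints):
  F(1) − F(−1) = -49/60 − (799/60) = -212/15.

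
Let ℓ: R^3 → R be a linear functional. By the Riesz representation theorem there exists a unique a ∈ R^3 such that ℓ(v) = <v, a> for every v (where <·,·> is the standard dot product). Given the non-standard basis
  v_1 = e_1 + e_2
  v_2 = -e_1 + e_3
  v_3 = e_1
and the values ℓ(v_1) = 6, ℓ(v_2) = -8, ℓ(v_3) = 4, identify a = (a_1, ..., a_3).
a = (4, 2, -4)

Write a = (a_1, ..., a_3) in the standard basis. For each basis vector v_i, ℓ(v_i) = <v_i, a> is a linear equation in the a_j's. Collect the n equations into a matrix system V a = ℓ, where row i of V is v_i (expressed in the standard basis). Since V is invertible (lower-triangular with 1s on the diagonal, up to permutation), solve by back-substitution:
  V =
[[1, 1, 0],
 [-1, 0, 1],
 [1, 0, 0]]
  V a = (6, -8, 4)
Solving gives a = (4, 2, -4).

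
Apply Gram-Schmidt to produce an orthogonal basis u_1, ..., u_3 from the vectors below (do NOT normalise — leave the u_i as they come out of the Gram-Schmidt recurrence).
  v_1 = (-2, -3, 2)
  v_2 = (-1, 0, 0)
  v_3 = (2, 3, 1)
Orthogonal basis:
  u_1 = (-2, -3, 2)
  u_2 = (-13/17, 6/17, -4/17)
  u_3 = (0, 18/13, 27/13)

Apply the Gram-Schmidt recurrence
  u_1 = v_1
  u_i = v_i − Σ_{j<i} ((v_i · u_j) / (u_j · u_j)) · u_j.

Step by step this gives:
  u_1 = (-2, -3, 2)
  u_2 = (-13/17, 6/17, -4/17)
  u_3 = (0, 18/13, 27/13)

Orthogonality check:
  u_2 · u_1 = 0 (should be 0)
  u_3 · u_1 = 0 (should be 0)
  u_3 · u_2 = 0 (should be 0)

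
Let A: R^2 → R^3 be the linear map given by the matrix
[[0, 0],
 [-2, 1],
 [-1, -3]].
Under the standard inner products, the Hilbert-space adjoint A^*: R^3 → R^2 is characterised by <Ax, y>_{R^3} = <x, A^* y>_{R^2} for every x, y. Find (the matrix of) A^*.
A^* = A^T =
[[0, -2, -1],
 [0, 1, -3]]

For real matrices with standard dot products, the defining identity <Ax, y> = <x, A^* y> gives (Ax)^T y = x^T (A^*) y, i.e. x^T A^T y = x^T (A^*) y. Since this holds for all x, y, we must have A^* = A^T. Therefore
A^* =
[[0, -2, -1],
 [0, 1, -3]].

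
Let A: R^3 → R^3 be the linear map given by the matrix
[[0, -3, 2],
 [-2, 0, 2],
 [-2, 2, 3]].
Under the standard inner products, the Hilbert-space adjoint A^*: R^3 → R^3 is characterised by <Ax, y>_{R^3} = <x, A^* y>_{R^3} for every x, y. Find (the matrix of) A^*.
A^* = A^T =
[[0, -2, -2],
 [-3, 0, 2],
 [2, 2, 3]]

For real matrices with standard dot products, the defining identity <Ax, y> = <x, A^* y> gives (Ax)^T y = x^T (A^*) y, i.e. x^T A^T y = x^T (A^*) y. Since this holds for all x, y, we must have A^* = A^T. Therefore
A^* =
[[0, -2, -2],
 [-3, 0, 2],
 [2, 2, 3]].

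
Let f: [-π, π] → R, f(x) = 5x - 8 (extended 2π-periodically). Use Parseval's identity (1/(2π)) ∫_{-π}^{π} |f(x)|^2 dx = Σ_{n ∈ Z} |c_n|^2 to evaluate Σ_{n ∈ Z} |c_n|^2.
Σ |c_n|^2 = 25π^2/3 + 64

Expand and integrate term by term over [-π, π]:
  ∫ (5x)^2 dx = 25·(2π^3/3); ∫ 2·5·(-8)·x dx = 0 (odd integrand); ∫ (-8)^2 dx = 64·2π.
So (1/(2π)) ∫_{-π}^{π} (5x - 8)^2 dx = 25π^2/3 + 64 = 25π^2/3 + 64.
Parseval ⇒ Σ |c_n|^2 = 25π^2/3 + 64.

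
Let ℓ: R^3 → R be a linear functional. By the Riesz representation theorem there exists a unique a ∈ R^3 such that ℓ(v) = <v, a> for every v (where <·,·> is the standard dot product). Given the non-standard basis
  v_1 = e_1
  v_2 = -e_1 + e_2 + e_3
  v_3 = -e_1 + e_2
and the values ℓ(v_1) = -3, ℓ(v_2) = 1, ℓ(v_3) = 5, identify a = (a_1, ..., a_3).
a = (-3, 2, -4)

Write a = (a_1, ..., a_3) in the standard basis. For each basis vector v_i, ℓ(v_i) = <v_i, a> is a linear equation in the a_j's. Collect the n equations into a matrix system V a = ℓ, where row i of V is v_i (expressed in the standard basis). Since V is invertible (lower-triangular with 1s on the diagonal, up to permutation), solve by back-substitution:
  V =
[[1, 0, 0],
 [-1, 1, 1],
 [-1, 1, 0]]
  V a = (-3, 1, 5)
Solving gives a = (-3, 2, -4).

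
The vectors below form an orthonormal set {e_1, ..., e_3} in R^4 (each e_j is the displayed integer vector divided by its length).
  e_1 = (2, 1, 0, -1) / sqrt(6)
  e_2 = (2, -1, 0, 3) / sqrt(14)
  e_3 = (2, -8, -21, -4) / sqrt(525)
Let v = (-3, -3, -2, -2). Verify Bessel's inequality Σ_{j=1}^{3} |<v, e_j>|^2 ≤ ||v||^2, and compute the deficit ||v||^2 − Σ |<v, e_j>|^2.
Σ |<v, e_j>|^2 = 569/25; ||v||^2 = 26; deficit = 81/25

Write each e_j = u_j / sqrt(<u_j, u_j>) where u_j is the displayed integer vector. Then <v, e_j> = <v, u_j> / sqrt(<u_j, u_j>), so |<v, e_j>|^2 = <v, u_j>^2 / <u_j, u_j>.
Coefficients: <v, e_1> = -7/sqrt(6), <v, e_2> = -9/sqrt(14), <v, e_3> = 68/sqrt(525).
Square and sum: Σ |<v, e_j>|^2 = 569/25.
Compute ||v||^2 = v·v = 26.
Deficit = 26 − 569/25 = 81/25 ≥ 0, confirming Bessel's inequality. (The deficit equals ||v − Σ <v,e_j> e_j||^2, the squared distance from v to span{e_j}.)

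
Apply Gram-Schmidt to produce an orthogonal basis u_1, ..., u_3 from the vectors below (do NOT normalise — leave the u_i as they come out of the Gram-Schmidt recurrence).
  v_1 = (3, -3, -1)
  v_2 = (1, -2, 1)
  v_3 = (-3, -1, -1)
Orthogonal basis:
  u_1 = (3, -3, -1)
  u_2 = (-5/19, -14/19, 27/19)
  u_3 = (-11/5, -44/25, -33/25)

Apply the Gram-Schmidt recurrence
  u_1 = v_1
  u_i = v_i − Σ_{j<i} ((v_i · u_j) / (u_j · u_j)) · u_j.

Step by step this gives:
  u_1 = (3, -3, -1)
  u_2 = (-5/19, -14/19, 27/19)
  u_3 = (-11/5, -44/25, -33/25)

Orthogonality check:
  u_2 · u_1 = 0 (should be 0)
  u_3 · u_1 = 0 (should be 0)
  u_3 · u_2 = 0 (should be 0)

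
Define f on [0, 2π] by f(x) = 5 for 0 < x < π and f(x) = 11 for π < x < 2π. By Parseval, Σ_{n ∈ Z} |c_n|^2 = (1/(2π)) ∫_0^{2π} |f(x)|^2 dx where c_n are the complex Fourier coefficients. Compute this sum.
Σ |c_n|^2 = 73

Parseval equates the L^2 energy of f (normalised by 1/(2π)) with the ℓ^2 sum of its Fourier coefficients: (1/(2π)) ∫_0^{2π} |f|^2 = Σ |c_n|^2.
Compute the left side: (1/(2π)) [∫_0^π 5^2 dx + ∫_π^{2π} 11^2 dx] = (1/(2π)) · (25π + 121π) = (25 + 121)/2 = 73.
So Σ_{n ∈ Z} |c_n|^2 = 73.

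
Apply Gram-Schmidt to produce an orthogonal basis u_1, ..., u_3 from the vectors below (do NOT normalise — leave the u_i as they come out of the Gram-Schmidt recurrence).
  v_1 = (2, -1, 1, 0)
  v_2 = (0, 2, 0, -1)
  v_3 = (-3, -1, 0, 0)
Orthogonal basis:
  u_1 = (2, -1, 1, 0)
  u_2 = (2/3, 5/3, 1/3, -1)
  u_3 = (-10/13, -11/26, 29/26, -11/13)

Apply the Gram-Schmidt recurrence
  u_1 = v_1
  u_i = v_i − Σ_{j<i} ((v_i · u_j) / (u_j · u_j)) · u_j.

Step by step this gives:
  u_1 = (2, -1, 1, 0)
  u_2 = (2/3, 5/3, 1/3, -1)
  u_3 = (-10/13, -11/26, 29/26, -11/13)

Orthogonality check:
  u_2 · u_1 = 0 (should be 0)
  u_3 · u_1 = 0 (should be 0)
  u_3 · u_2 = 0 (should be 0)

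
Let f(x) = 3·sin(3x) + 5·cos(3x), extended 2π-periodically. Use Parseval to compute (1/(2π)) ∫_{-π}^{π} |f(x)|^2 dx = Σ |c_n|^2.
Σ |c_n|^2 = 17

Expand |f|^2 and use orthogonality of {sin(nx), cos(mx)} on [-π, π]:
  ∫_{-π}^{π} sin(nx)^2 dx = π, ∫ cos(mx)^2 dx = π, and cross terms integrate to 0.
So ∫_{-π}^{π} f(x)^2 dx = 3^2 · π + 5^2 · π = (9 + 25)π.
Divide by 2π: (9 + 25)/2 = 17.
By Parseval, this equals Σ |c_n|^2.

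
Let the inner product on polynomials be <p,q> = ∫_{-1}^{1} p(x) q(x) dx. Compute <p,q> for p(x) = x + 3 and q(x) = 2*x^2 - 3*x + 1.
<p,q> = 8

Expand the product: p(x)·q(x) = 2*x^3 + 3*x^2 - 8*x + 3.
∫_{-1}^{1} of each monomial x^k gives [2/(k+1) if k even, 0 if k odd]. Integrating term-by-term (or equivalently evaluating the antiderivative F(x) = x^4/2 + x^3 - 4*x^2 + 3*x at the endpoints):
  F(1) − F(−1) = 1/2 − (-15/2) = 8.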